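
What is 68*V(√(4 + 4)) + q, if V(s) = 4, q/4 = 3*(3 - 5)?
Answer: 248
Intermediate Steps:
q = -24 (q = 4*(3*(3 - 5)) = 4*(3*(-2)) = 4*(-6) = -24)
68*V(√(4 + 4)) + q = 68*4 - 24 = 272 - 24 = 248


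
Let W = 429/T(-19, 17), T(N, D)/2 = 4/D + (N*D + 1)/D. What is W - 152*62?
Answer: -2000319/212 ≈ -9435.5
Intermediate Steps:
T(N, D) = 8/D + 2*(1 + D*N)/D (T(N, D) = 2*(4/D + (N*D + 1)/D) = 2*(4/D + (D*N + 1)/D) = 2*(4/D + (1 + D*N)/D) = 8/D + 2*(1 + D*N)/D)
W = -2431/212 (W = 429/(2*(-19) + 10/17) = 429/(-38 + 10*(1/17)) = 429/(-38 + 10/17) = 429/(-636/17) = 429*(-17/636) = -2431/212 ≈ -11.467)
W - 152*62 = -2431/212 - 152*62 = -2431/212 - 9424 = -2000319/212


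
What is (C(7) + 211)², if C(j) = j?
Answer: 47524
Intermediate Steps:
(C(7) + 211)² = (7 + 211)² = 218² = 47524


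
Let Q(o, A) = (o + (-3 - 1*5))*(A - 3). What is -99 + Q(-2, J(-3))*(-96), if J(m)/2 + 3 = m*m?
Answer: 8541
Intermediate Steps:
J(m) = -6 + 2*m**2 (J(m) = -6 + 2*(m*m) = -6 + 2*m**2)
Q(o, A) = (-8 + o)*(-3 + A) (Q(o, A) = (o + (-3 - 5))*(-3 + A) = (o - 8)*(-3 + A) = (-8 + o)*(-3 + A))
-99 + Q(-2, J(-3))*(-96) = -99 + (24 - 8*(-6 + 2*(-3)**2) - 3*(-2) + (-6 + 2*(-3)**2)*(-2))*(-96) = -99 + (24 - 8*(-6 + 2*9) + 6 + (-6 + 2*9)*(-2))*(-96) = -99 + (24 - 8*(-6 + 18) + 6 + (-6 + 18)*(-2))*(-96) = -99 + (24 - 8*12 + 6 + 12*(-2))*(-96) = -99 + (24 - 96 + 6 - 24)*(-96) = -99 - 90*(-96) = -99 + 8640 = 8541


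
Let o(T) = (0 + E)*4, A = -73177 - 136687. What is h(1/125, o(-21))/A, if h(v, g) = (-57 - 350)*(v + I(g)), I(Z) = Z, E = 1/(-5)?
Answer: -1089/709000 ≈ -0.0015360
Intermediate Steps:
E = -1/5 (E = 1*(-1/5) = -1/5 ≈ -0.20000)
A = -209864
o(T) = -4/5 (o(T) = (0 - 1/5)*4 = -1/5*4 = -4/5)
h(v, g) = -407*g - 407*v (h(v, g) = (-57 - 350)*(v + g) = -407*(g + v) = -407*g - 407*v)
h(1/125, o(-21))/A = (-407*(-4/5) - 407/125)/(-209864) = (1628/5 - 407*1/125)*(-1/209864) = (1628/5 - 407/125)*(-1/209864) = (40293/125)*(-1/209864) = -1089/709000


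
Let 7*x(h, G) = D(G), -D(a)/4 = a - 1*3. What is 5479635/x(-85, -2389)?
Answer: 1667715/416 ≈ 4008.9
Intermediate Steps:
D(a) = 12 - 4*a (D(a) = -4*(a - 1*3) = -4*(a - 3) = -4*(-3 + a) = 12 - 4*a)
x(h, G) = 12/7 - 4*G/7 (x(h, G) = (12 - 4*G)/7 = 12/7 - 4*G/7)
5479635/x(-85, -2389) = 5479635/(12/7 - 4/7*(-2389)) = 5479635/(12/7 + 9556/7) = 5479635/(9568/7) = 5479635*(7/9568) = 1667715/416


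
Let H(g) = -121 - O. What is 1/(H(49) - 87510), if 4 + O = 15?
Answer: -1/87642 ≈ -1.1410e-5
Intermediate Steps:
O = 11 (O = -4 + 15 = 11)
H(g) = -132 (H(g) = -121 - 1*11 = -121 - 11 = -132)
1/(H(49) - 87510) = 1/(-132 - 87510) = 1/(-87642) = -1/87642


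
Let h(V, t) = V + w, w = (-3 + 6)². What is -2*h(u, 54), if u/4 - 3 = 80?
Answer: -682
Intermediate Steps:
u = 332 (u = 12 + 4*80 = 12 + 320 = 332)
w = 9 (w = 3² = 9)
h(V, t) = 9 + V (h(V, t) = V + 9 = 9 + V)
-2*h(u, 54) = -2*(9 + 332) = -2*341 = -682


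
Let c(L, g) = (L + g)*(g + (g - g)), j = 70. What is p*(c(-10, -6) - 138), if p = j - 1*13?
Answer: -2394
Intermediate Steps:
c(L, g) = g*(L + g) (c(L, g) = (L + g)*(g + 0) = (L + g)*g = g*(L + g))
p = 57 (p = 70 - 1*13 = 70 - 13 = 57)
p*(c(-10, -6) - 138) = 57*(-6*(-10 - 6) - 138) = 57*(-6*(-16) - 138) = 57*(96 - 138) = 57*(-42) = -2394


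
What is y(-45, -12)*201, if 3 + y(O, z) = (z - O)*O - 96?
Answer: -318384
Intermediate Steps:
y(O, z) = -99 + O*(z - O) (y(O, z) = -3 + ((z - O)*O - 96) = -3 + (O*(z - O) - 96) = -3 + (-96 + O*(z - O)) = -99 + O*(z - O))
y(-45, -12)*201 = (-99 - 1*(-45)² - 45*(-12))*201 = (-99 - 1*2025 + 540)*201 = (-99 - 2025 + 540)*201 = -1584*201 = -318384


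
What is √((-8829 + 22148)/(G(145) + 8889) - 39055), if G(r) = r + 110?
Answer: I*√90704822654/1524 ≈ 197.62*I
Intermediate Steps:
G(r) = 110 + r
√((-8829 + 22148)/(G(145) + 8889) - 39055) = √((-8829 + 22148)/((110 + 145) + 8889) - 39055) = √(13319/(255 + 8889) - 39055) = √(13319/9144 - 39055) = √(-357105601/9144) = I*√90704822654/1524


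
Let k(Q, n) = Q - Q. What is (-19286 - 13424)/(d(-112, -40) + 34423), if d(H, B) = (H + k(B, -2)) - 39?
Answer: -16355/17136 ≈ -0.95442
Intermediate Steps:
k(Q, n) = 0
d(H, B) = -39 + H (d(H, B) = (H + 0) - 39 = H - 39 = -39 + H)
(-19286 - 13424)/(d(-112, -40) + 34423) = (-19286 - 13424)/((-39 - 112) + 34423) = -32710/(-151 + 34423) = -32710/34272 = -32710*1/34272 = -16355/17136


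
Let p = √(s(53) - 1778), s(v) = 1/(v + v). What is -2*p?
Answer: -I*√19977502/53 ≈ -84.332*I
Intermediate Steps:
s(v) = 1/(2*v)
p = I*√19977502/106 (p = √((½)/53 - 1778) = √((½)*(1/53) - 1778) = √(1/106 - 1778) = √(-188467/106) = I*√19977502/106 ≈ 42.166*I)
-2*p = -I*√19977502/53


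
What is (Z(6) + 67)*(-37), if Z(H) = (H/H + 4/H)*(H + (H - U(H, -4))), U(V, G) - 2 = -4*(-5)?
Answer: -5587/3 ≈ -1862.3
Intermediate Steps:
U(V, G) = 22 (U(V, G) = 2 - 4*(-5) = 2 + 20 = 22)
Z(H) = (1 + 4/H)*(-22 + 2*H) (Z(H) = (H/H + 4/H)*(H + (H - 1*22)) = (1 + 4/H)*(H + (H - 22)) = (1 + 4/H)*(H + (-22 + H)) = (1 + 4/H)*(-22 + 2*H))
(Z(6) + 67)*(-37) = ((-14 - 88/6 + 2*6) + 67)*(-37) = ((-14 - 88*⅙ + 12) + 67)*(-37) = ((-14 - 44/3 + 12) + 67)*(-37) = (-50/3 + 67)*(-37) = (151/3)*(-37) = -5587/3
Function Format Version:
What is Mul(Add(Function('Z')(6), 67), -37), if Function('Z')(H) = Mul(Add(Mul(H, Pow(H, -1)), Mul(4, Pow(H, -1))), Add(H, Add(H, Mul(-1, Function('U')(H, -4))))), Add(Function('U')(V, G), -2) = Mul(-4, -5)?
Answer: Rational(-5587, 3) ≈ -1862.3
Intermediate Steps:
Function('U')(V, G) = 22 (Function('U')(V, G) = Add(2, Mul(-4, -5)) = Add(2, 20) = 22)
Function('Z')(H) = Mul(Add(1, Mul(4, Pow(H, -1))), Add(-22, Mul(2, H))) (Function('Z')(H) = Mul(Add(Mul(H, Pow(H, -1)), Mul(4, Pow(H, -1))), Add(H, Add(H, Mul(-1, 22)))) = Mul(Add(1, Mul(4, Pow(H, -1))), Add(H, Add(H, -22))) = Mul(Add(1, Mul(4, Pow(H, -1))), Add(H, Add(-22, H))) = Mul(Add(1, Mul(4, Pow(H, -1))), Add(-22, Mul(2, H))))
Mul(Add(Function('Z')(6), 67), -37) = Mul(Add(Add(-14, Mul(-88, Pow(6, -1)), Mul(2, 6)), 67), -37) = Mul(Add(Add(-14, Mul(-88, Rational(1, 6)), 12), 67), -37) = Mul(Add(Add(-14, Rational(-44, 3), 12), 67), -37) = Mul(Add(Rational(-50, 3), 67), -37) = Mul(Rational(151, 3), -37) = Rational(-5587, 3)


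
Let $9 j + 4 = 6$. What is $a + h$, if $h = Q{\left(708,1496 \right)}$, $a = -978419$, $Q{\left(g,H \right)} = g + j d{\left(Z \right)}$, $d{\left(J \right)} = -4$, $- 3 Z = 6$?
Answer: $- \frac{8799407}{9} \approx -9.7771 \cdot 10^{5}$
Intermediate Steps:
$j = \frac{2}{9}$ ($j = - \frac{4}{9} + \frac{1}{9} \cdot 6 = - \frac{4}{9} + \frac{2}{3} = \frac{2}{9} \approx 0.22222$)
$Z = -2$ ($Z = \left(- \frac{1}{3}\right) 6 = -2$)
$Q{\left(g,H \right)} = - \frac{8}{9} + g$ ($Q{\left(g,H \right)} = g + \frac{2}{9} \left(-4\right) = g - \frac{8}{9} = - \frac{8}{9} + g$)
$h = \frac{6364}{9}$ ($h = - \frac{8}{9} + 708 = \frac{6364}{9} \approx 707.11$)
$a + h = -978419 + \frac{6364}{9} = - \frac{8799407}{9}$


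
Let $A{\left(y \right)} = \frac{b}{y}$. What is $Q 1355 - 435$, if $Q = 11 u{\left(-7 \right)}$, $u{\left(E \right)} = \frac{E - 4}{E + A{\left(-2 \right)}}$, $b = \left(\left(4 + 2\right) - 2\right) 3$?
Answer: $\frac{158300}{13} \approx 12177.0$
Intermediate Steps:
$b = 12$ ($b = \left(6 - 2\right) 3 = 4 \cdot 3 = 12$)
$A{\left(y \right)} = \frac{12}{y}$
$u{\left(E \right)} = \frac{-4 + E}{-6 + E}$ ($u{\left(E \right)} = \frac{E - 4}{E + \frac{12}{-2}} = \frac{-4 + E}{E + 12 \left(- \frac{1}{2}\right)} = \frac{-4 + E}{E - 6} = \frac{-4 + E}{-6 + E}$)
$Q = \frac{121}{13}$ ($Q = 11 \frac{-4 - 7}{-6 - 7} = 11 \frac{1}{-13} \left(-11\right) = 11 \left(\left(- \frac{1}{13}\right) \left(-11\right)\right) = 11 \cdot \frac{11}{13} = \frac{121}{13} \approx 9.3077$)
$Q 1355 - 435 = \frac{121}{13} \cdot 1355 - 435 = \frac{163955}{13} - 435 = \frac{158300}{13}$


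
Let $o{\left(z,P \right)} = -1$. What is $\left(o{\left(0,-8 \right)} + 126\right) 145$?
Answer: $18125$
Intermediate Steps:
$\left(o{\left(0,-8 \right)} + 126\right) 145 = \left(-1 + 126\right) 145 = 125 \cdot 145 = 18125$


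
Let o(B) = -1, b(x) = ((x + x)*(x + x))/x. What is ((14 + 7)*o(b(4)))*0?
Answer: 0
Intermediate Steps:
b(x) = 4*x (b(x) = ((2*x)*(2*x))/x = (4*x²)/x = 4*x)
((14 + 7)*o(b(4)))*0 = ((14 + 7)*(-1))*0 = (21*(-1))*0 = -21*0 = 0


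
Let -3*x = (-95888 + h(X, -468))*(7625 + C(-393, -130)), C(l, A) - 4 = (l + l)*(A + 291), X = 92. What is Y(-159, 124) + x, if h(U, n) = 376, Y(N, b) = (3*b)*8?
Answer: -3785997192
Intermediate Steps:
Y(N, b) = 24*b
C(l, A) = 4 + 2*l*(291 + A) (C(l, A) = 4 + (l + l)*(A + 291) = 4 + (2*l)*(291 + A) = 4 + 2*l*(291 + A))
x = -3786000168 (x = -(-95888 + 376)*(7625 + (4 + 582*(-393) + 2*(-130)*(-393)))/3 = -(-95512)*(7625 + (4 - 228726 + 102180))/3 = -(-95512)*(7625 - 126542)/3 = -(-95512)*(-118917)/3 = -⅓*11358000504 = -3786000168)
Y(-159, 124) + x = 24*124 - 3786000168 = 2976 - 3786000168 = -3785997192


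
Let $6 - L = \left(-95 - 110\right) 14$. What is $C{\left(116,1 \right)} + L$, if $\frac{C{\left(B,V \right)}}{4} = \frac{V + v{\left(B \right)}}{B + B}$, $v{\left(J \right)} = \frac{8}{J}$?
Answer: $\frac{4837463}{1682} \approx 2876.0$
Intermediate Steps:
$C{\left(B,V \right)} = \frac{2 \left(V + \frac{8}{B}\right)}{B}$ ($C{\left(B,V \right)} = 4 \frac{V + \frac{8}{B}}{B + B} = 4 \frac{V + \frac{8}{B}}{2 B} = \frac{2 \left(V + \frac{8}{B}\right)}{B}$)
$L = 2876$ ($L = 6 - \left(-95 - 110\right) 14 = 6 - \left(-205\right) 14 = 6 - -2870 = 6 + 2870 = 2876$)
$C{\left(116,1 \right)} + L = \frac{2 \left(8 + 116 \cdot 1\right)}{13456} + 2876 = 2 \cdot \frac{1}{13456} \left(8 + 116\right) + 2876 = 2 \cdot \frac{1}{13456} \cdot 124 + 2876 = \frac{31}{1682} + 2876 = \frac{4837463}{1682}$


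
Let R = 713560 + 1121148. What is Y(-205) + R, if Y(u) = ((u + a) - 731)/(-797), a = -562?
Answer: 1462263774/797 ≈ 1.8347e+6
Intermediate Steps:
R = 1834708
Y(u) = 1293/797 - u/797 (Y(u) = ((u - 562) - 731)/(-797) = ((-562 + u) - 731)*(-1/797) = (-1293 + u)*(-1/797) = 1293/797 - u/797)
Y(-205) + R = (1293/797 - 1/797*(-205)) + 1834708 = (1293/797 + 205/797) + 1834708 = 1498/797 + 1834708 = 1462263774/797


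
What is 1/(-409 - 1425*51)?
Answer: -1/73084 ≈ -1.3683e-5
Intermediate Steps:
1/(-409 - 1425*51) = 1/(-409 - 72675) = 1/(-73084) = -1/73084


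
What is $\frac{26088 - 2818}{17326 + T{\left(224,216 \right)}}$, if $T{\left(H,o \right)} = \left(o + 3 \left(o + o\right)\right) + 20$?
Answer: $\frac{11635}{9429} \approx 1.234$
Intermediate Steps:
$T{\left(H,o \right)} = 20 + 7 o$ ($T{\left(H,o \right)} = \left(o + 3 \cdot 2 o\right) + 20 = \left(o + 6 o\right) + 20 = 7 o + 20 = 20 + 7 o$)
$\frac{26088 - 2818}{17326 + T{\left(224,216 \right)}} = \frac{26088 - 2818}{17326 + \left(20 + 7 \cdot 216\right)} = \frac{23270}{17326 + \left(20 + 1512\right)} = \frac{23270}{17326 + 1532} = \frac{23270}{18858} = 23270 \cdot \frac{1}{18858} = \frac{11635}{9429}$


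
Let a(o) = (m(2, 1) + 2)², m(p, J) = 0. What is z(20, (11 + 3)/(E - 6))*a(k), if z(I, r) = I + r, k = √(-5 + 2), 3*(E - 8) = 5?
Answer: 1048/11 ≈ 95.273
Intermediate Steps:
E = 29/3 (E = 8 + (⅓)*5 = 8 + 5/3 = 29/3 ≈ 9.6667)
k = I*√3 (k = √(-3) = I*√3 ≈ 1.732*I)
a(o) = 4 (a(o) = (0 + 2)² = 2² = 4)
z(20, (11 + 3)/(E - 6))*a(k) = (20 + (11 + 3)/(29/3 - 6))*4 = (20 + 14/(11/3))*4 = (20 + 14*(3/11))*4 = (20 + 42/11)*4 = (262/11)*4 = 1048/11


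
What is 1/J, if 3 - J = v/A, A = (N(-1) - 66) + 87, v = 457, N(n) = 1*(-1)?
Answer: -20/397 ≈ -0.050378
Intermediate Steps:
N(n) = -1
A = 20 (A = (-1 - 66) + 87 = -67 + 87 = 20)
J = -397/20 (J = 3 - 457/20 = -397/20 ≈ -19.850)
1/J = 1/(-397/20) = -20/397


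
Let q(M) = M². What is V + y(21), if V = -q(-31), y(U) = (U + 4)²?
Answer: -336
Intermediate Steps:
y(U) = (4 + U)²
V = -961 (V = -1*(-31)² = -1*961 = -961)
V + y(21) = -961 + (4 + 21)² = -961 + 25² = -961 + 625 = -336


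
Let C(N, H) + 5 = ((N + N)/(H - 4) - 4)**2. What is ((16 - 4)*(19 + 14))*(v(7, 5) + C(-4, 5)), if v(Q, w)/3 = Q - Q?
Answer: 55044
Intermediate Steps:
C(N, H) = -5 + (-4 + 2*N/(-4 + H))**2 (C(N, H) = -5 + ((N + N)/(H - 4) - 4)**2 = -5 + ((2*N)/(-4 + H) - 4)**2 = -5 + (2*N/(-4 + H) - 4)**2 = -5 + (-4 + 2*N/(-4 + H))**2)
v(Q, w) = 0 (v(Q, w) = 3*(Q - Q) = 3*0 = 0)
((16 - 4)*(19 + 14))*(v(7, 5) + C(-4, 5)) = ((16 - 4)*(19 + 14))*(0 + (-5 + 4*(8 - 4 - 2*5)**2/(-4 + 5)**2)) = (12*33)*(0 + (-5 + 4*(8 - 4 - 10)**2/1**2)) = 396*(0 + (-5 + 4*1*(-6)**2)) = 396*(0 + (-5 + 4*1*36)) = 396*(0 + (-5 + 144)) = 396*(0 + 139) = 396*139 = 55044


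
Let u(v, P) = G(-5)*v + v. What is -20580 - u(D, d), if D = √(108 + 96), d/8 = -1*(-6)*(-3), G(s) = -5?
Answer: -20580 + 8*√51 ≈ -20523.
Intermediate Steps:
d = -144 (d = 8*(-1*(-6)*(-3)) = 8*(6*(-3)) = 8*(-18) = -144)
D = 2*√51 (D = √204 = 2*√51 ≈ 14.283)
u(v, P) = -4*v (u(v, P) = -5*v + v = -4*v)
-20580 - u(D, d) = -20580 - (-4)*2*√51 = -20580 - (-8)*√51 = -20580 + 8*√51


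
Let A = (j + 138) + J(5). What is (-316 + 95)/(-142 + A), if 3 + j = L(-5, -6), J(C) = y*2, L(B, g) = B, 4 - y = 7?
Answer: 221/18 ≈ 12.278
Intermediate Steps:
y = -3 (y = 4 - 1*7 = 4 - 7 = -3)
J(C) = -6 (J(C) = -3*2 = -6)
j = -8 (j = -3 - 5 = -8)
A = 124 (A = (-8 + 138) - 6 = 130 - 6 = 124)
(-316 + 95)/(-142 + A) = (-316 + 95)/(-142 + 124) = -221/(-18) = -221*(-1/18) = 221/18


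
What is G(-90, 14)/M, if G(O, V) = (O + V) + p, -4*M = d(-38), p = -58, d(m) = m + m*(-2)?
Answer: 268/19 ≈ 14.105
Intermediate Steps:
d(m) = -m (d(m) = m - 2*m = -m)
M = -19/2 (M = -(-1)*(-38)/4 = -1/4*38 = -19/2 ≈ -9.5000)
G(O, V) = -58 + O + V (G(O, V) = (O + V) - 58 = -58 + O + V)
G(-90, 14)/M = (-58 - 90 + 14)/(-19/2) = -134*(-2/19) = 268/19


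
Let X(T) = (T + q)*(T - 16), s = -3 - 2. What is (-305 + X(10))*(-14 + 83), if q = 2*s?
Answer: -21045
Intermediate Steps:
s = -5
q = -10 (q = 2*(-5) = -10)
X(T) = (-16 + T)*(-10 + T) (X(T) = (T - 10)*(T - 16) = (-10 + T)*(-16 + T) = (-16 + T)*(-10 + T))
(-305 + X(10))*(-14 + 83) = (-305 + (160 + 10² - 26*10))*(-14 + 83) = (-305 + (160 + 100 - 260))*69 = (-305 + 0)*69 = -305*69 = -21045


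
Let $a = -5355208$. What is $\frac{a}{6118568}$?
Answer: $- \frac{669401}{764821} \approx -0.87524$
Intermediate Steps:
$\frac{a}{6118568} = - \frac{5355208}{6118568} = \left(-5355208\right) \frac{1}{6118568} = - \frac{669401}{764821}$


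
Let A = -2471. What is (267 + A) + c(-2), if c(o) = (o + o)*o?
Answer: -2196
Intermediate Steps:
c(o) = 2*o² (c(o) = (2*o)*o = 2*o²)
(267 + A) + c(-2) = (267 - 2471) + 2*(-2)² = -2204 + 2*4 = -2204 + 8 = -2196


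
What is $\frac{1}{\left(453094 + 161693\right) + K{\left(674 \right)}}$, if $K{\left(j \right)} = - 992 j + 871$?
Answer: $- \frac{1}{52950} \approx -1.8886 \cdot 10^{-5}$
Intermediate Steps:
$K{\left(j \right)} = 871 - 992 j$
$\frac{1}{\left(453094 + 161693\right) + K{\left(674 \right)}} = \frac{1}{\left(453094 + 161693\right) + \left(871 - 668608\right)} = \frac{1}{614787 + \left(871 - 668608\right)} = \frac{1}{614787 - 667737} = \frac{1}{-52950} = - \frac{1}{52950}$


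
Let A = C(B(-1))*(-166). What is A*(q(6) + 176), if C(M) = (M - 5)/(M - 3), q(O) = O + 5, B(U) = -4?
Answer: -279378/7 ≈ -39911.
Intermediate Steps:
q(O) = 5 + O
C(M) = (-5 + M)/(-3 + M)
A = -1494/7 (A = ((-5 - 4)/(-3 - 4))*(-166) = (-9/(-7))*(-166) = -1/7*(-9)*(-166) = (9/7)*(-166) = -1494/7 ≈ -213.43)
A*(q(6) + 176) = -1494*((5 + 6) + 176)/7 = -1494*(11 + 176)/7 = -1494/7*187 = -279378/7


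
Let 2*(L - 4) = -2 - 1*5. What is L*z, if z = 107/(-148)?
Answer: -107/296 ≈ -0.36149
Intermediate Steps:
z = -107/148 (z = 107*(-1/148) = -107/148 ≈ -0.72297)
L = ½ (L = 4 + (-2 - 1*5)/2 = 4 + (-2 - 5)/2 = 4 + (½)*(-7) = 4 - 7/2 = ½ ≈ 0.50000)
L*z = (½)*(-107/148) = -107/296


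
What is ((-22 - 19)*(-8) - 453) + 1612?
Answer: 1487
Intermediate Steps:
((-22 - 19)*(-8) - 453) + 1612 = (-41*(-8) - 453) + 1612 = (328 - 453) + 1612 = -125 + 1612 = 1487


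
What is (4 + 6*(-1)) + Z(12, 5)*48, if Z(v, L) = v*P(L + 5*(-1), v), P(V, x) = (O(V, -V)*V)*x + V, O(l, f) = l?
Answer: -2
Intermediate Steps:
P(V, x) = V + x*V**2 (P(V, x) = (V*V)*x + V = V**2*x + V = x*V**2 + V = V + x*V**2)
Z(v, L) = v*(1 + v*(-5 + L))*(-5 + L) (Z(v, L) = v*((L + 5*(-1))*(1 + (L + 5*(-1))*v)) = v*((L - 5)*(1 + (L - 5)*v)) = v*((-5 + L)*(1 + (-5 + L)*v)) = v*((-5 + L)*(1 + v*(-5 + L))) = v*((1 + v*(-5 + L))*(-5 + L)) = v*(1 + v*(-5 + L))*(-5 + L))
(4 + 6*(-1)) + Z(12, 5)*48 = (4 + 6*(-1)) + (12*(1 + 12*(-5 + 5))*(-5 + 5))*48 = (4 - 6) + (12*(1 + 12*0)*0)*48 = -2 + (12*(1 + 0)*0)*48 = -2 + (12*1*0)*48 = -2 + 0*48 = -2 + 0 = -2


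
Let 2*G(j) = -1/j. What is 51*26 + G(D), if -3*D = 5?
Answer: 13263/10 ≈ 1326.3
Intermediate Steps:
D = -5/3 (D = -1/3*5 = -5/3 ≈ -1.6667)
G(j) = -1/(2*j) (G(j) = (-1/j)/2 = -1/(2*j))
51*26 + G(D) = 51*26 - 1/(2*(-5/3)) = 1326 - 1/2*(-3/5) = 1326 + 3/10 = 13263/10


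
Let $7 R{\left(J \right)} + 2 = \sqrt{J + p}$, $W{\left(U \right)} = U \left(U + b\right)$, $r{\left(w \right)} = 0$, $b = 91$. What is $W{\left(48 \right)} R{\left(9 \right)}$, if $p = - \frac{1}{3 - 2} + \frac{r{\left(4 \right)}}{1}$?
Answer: $- \frac{13344}{7} + \frac{13344 \sqrt{2}}{7} \approx 789.61$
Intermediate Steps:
$W{\left(U \right)} = U \left(91 + U\right)$ ($W{\left(U \right)} = U \left(U + 91\right) = U \left(91 + U\right)$)
$p = -1$ ($p = - \frac{1}{3 - 2} + \frac{0}{1} = - \frac{1}{3 - 2} + 0 \cdot 1 = - 1^{-1} + 0 = \left(-1\right) 1 + 0 = -1 + 0 = -1$)
$R{\left(J \right)} = - \frac{2}{7} + \frac{\sqrt{-1 + J}}{7}$ ($R{\left(J \right)} = - \frac{2}{7} + \frac{\sqrt{J - 1}}{7} = - \frac{2}{7} + \frac{\sqrt{-1 + J}}{7}$)
$W{\left(48 \right)} R{\left(9 \right)} = 48 \left(91 + 48\right) \left(- \frac{2}{7} + \frac{\sqrt{-1 + 9}}{7}\right) = 48 \cdot 139 \left(- \frac{2}{7} + \frac{\sqrt{8}}{7}\right) = 6672 \left(- \frac{2}{7} + \frac{2 \sqrt{2}}{7}\right) = - \frac{13344}{7} + \frac{13344 \sqrt{2}}{7}$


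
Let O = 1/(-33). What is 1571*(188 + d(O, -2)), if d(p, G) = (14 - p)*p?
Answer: 320906599/1089 ≈ 2.9468e+5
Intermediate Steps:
O = -1/33 ≈ -0.030303
d(p, G) = p*(14 - p)
1571*(188 + d(O, -2)) = 1571*(188 - (14 - 1*(-1/33))/33) = 1571*(188 - (14 + 1/33)/33) = 1571*(188 - 1/33*463/33) = 1571*(188 - 463/1089) = 1571*(204269/1089) = 320906599/1089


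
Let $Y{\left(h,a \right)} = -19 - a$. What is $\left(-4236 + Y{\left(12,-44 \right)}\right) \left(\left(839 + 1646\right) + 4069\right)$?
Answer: $-27598894$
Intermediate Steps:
$\left(-4236 + Y{\left(12,-44 \right)}\right) \left(\left(839 + 1646\right) + 4069\right) = \left(-4236 - -25\right) \left(\left(839 + 1646\right) + 4069\right) = \left(-4236 + \left(-19 + 44\right)\right) \left(2485 + 4069\right) = \left(-4236 + 25\right) 6554 = \left(-4211\right) 6554 = -27598894$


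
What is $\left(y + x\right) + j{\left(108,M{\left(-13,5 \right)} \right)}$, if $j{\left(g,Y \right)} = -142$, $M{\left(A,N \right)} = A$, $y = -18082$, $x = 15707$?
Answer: $-2517$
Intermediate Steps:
$\left(y + x\right) + j{\left(108,M{\left(-13,5 \right)} \right)} = \left(-18082 + 15707\right) - 142 = -2375 - 142 = -2517$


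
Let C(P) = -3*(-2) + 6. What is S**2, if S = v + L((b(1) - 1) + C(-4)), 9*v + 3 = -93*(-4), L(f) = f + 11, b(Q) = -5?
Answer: 3364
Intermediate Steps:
C(P) = 12 (C(P) = 6 + 6 = 12)
L(f) = 11 + f
v = 41 (v = -1/3 + (-93*(-4))/9 = -1/3 + (1/9)*372 = -1/3 + 124/3 = 41)
S = 58 (S = 41 + (11 + ((-5 - 1) + 12)) = 41 + (11 + (-6 + 12)) = 41 + (11 + 6) = 41 + 17 = 58)
S**2 = 58**2 = 3364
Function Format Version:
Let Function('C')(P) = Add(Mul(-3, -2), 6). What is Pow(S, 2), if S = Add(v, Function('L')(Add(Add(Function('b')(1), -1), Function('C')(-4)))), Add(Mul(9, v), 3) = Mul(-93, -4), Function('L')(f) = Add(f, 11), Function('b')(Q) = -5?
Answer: 3364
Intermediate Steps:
Function('C')(P) = 12 (Function('C')(P) = Add(6, 6) = 12)
Function('L')(f) = Add(11, f)
v = 41 (v = Add(Rational(-1, 3), Mul(Rational(1, 9), Mul(-93, -4))) = Add(Rational(-1, 3), Mul(Rational(1, 9), 372)) = Add(Rational(-1, 3), Rational(124, 3)) = 41)
S = 58 (S = Add(41, Add(11, Add(Add(-5, -1), 12))) = Add(41, Add(11, Add(-6, 12))) = Add(41, Add(11, 6)) = Add(41, 17) = 58)
Pow(S, 2) = Pow(58, 2) = 3364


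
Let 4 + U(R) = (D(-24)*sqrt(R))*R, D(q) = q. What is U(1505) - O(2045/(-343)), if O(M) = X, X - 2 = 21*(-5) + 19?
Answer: 80 - 36120*sqrt(1505) ≈ -1.4012e+6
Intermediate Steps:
X = -84 (X = 2 + (21*(-5) + 19) = 2 + (-105 + 19) = 2 - 86 = -84)
O(M) = -84
U(R) = -4 - 24*R**(3/2) (U(R) = -4 + (-24*sqrt(R))*R = -4 - 24*R**(3/2))
U(1505) - O(2045/(-343)) = (-4 - 36120*sqrt(1505)) - 1*(-84) = (-4 - 36120*sqrt(1505)) + 84 = 80 - 36120*sqrt(1505)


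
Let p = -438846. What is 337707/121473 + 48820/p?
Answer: 2634649153/987184077 ≈ 2.6689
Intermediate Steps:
337707/121473 + 48820/p = 337707/121473 + 48820/(-438846) = 337707*(1/121473) + 48820*(-1/438846) = 37523/13497 - 24410/219423 = 2634649153/987184077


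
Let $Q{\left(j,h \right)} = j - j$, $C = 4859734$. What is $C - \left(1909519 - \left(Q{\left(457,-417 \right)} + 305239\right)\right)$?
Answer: $3255454$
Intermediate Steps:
$Q{\left(j,h \right)} = 0$
$C - \left(1909519 - \left(Q{\left(457,-417 \right)} + 305239\right)\right) = 4859734 - \left(1909519 - \left(0 + 305239\right)\right) = 4859734 - \left(1909519 - 305239\right) = 4859734 - 1604280 = 3255454$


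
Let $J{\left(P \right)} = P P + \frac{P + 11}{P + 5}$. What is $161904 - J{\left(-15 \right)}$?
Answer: $\frac{808393}{5} \approx 1.6168 \cdot 10^{5}$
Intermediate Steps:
$J{\left(P \right)} = P^{2} + \frac{11 + P}{5 + P}$
$161904 - J{\left(-15 \right)} = 161904 - \frac{11 - 15 + \left(-15\right)^{3} + 5 \left(-15\right)^{2}}{5 - 15} = 161904 - \frac{11 - 15 - 3375 + 5 \cdot 225}{-10} = 161904 - - \frac{11 - 15 - 3375 + 1125}{10} = 161904 - \left(- \frac{1}{10}\right) \left(-2254\right) = 161904 - \frac{1127}{5} = \frac{808393}{5}$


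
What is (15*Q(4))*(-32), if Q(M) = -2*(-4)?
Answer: -3840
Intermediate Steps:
Q(M) = 8
(15*Q(4))*(-32) = (15*8)*(-32) = 120*(-32) = -3840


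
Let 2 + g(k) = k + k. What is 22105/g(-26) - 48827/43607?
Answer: -966569393/2354778 ≈ -410.47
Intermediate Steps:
g(k) = -2 + 2*k (g(k) = -2 + (k + k) = -2 + 2*k)
22105/g(-26) - 48827/43607 = 22105/(-2 + 2*(-26)) - 48827/43607 = 22105/(-2 - 52) - 48827*1/43607 = 22105/(-54) - 48827/43607 = 22105*(-1/54) - 48827/43607 = -22105/54 - 48827/43607 = -966569393/2354778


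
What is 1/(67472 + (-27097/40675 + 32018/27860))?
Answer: 16188650/1092288412939 ≈ 1.4821e-5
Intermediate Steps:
1/(67472 + (-27097/40675 + 32018/27860)) = 1/(67472 + (-27097*1/40675 + 32018*(1/27860))) = 1/(67472 + (-27097/40675 + 2287/1990)) = 1/(67472 + 7820139/16188650) = 1/(1092288412939/16188650) = 16188650/1092288412939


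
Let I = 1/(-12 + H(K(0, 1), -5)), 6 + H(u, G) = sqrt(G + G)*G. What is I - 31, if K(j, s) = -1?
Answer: (-155*sqrt(10) + 559*I)/(-18*I + 5*sqrt(10)) ≈ -31.031 + 0.027546*I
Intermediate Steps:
H(u, G) = -6 + sqrt(2)*G**(3/2) (H(u, G) = -6 + sqrt(G + G)*G = -6 + sqrt(2*G)*G = -6 + (sqrt(2)*sqrt(G))*G = -6 + sqrt(2)*G**(3/2))
I = 1/(-18 - 5*I*sqrt(10)) (I = 1/(-12 + (-6 + sqrt(2)*(-5)**(3/2))) = 1/(-12 + (-6 + sqrt(2)*(-5*I*sqrt(5)))) = 1/(-12 + (-6 - 5*I*sqrt(10))) = 1/(-18 - 5*I*sqrt(10)) ≈ -0.031359 + 0.027546*I)
I - 31 = I/(-18*I + 5*sqrt(10)) - 31 = -31 + I/(-18*I + 5*sqrt(10))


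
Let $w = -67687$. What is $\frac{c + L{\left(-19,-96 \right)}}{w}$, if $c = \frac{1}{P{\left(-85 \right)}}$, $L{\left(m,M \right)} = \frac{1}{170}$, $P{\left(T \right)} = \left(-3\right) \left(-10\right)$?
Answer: $- \frac{2}{3452037} \approx -5.7937 \cdot 10^{-7}$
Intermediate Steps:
$P{\left(T \right)} = 30$
$L{\left(m,M \right)} = \frac{1}{170}$
$c = \frac{1}{30} \approx 0.033333$
$\frac{c + L{\left(-19,-96 \right)}}{w} = \frac{\frac{1}{30} + \frac{1}{170}}{-67687} = \frac{2}{51} \left(- \frac{1}{67687}\right) = - \frac{2}{3452037}$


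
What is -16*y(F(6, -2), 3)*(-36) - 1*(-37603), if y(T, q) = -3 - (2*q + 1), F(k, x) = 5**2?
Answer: 31843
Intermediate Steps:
F(k, x) = 25
y(T, q) = -4 - 2*q (y(T, q) = -3 - (1 + 2*q) = -3 + (-1 - 2*q) = -4 - 2*q)
-16*y(F(6, -2), 3)*(-36) - 1*(-37603) = -16*(-4 - 2*3)*(-36) - 1*(-37603) = -16*(-4 - 6)*(-36) + 37603 = -16*(-10)*(-36) + 37603 = 160*(-36) + 37603 = -5760 + 37603 = 31843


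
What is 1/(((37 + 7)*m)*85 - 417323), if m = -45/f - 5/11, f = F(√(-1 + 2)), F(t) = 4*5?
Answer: -1/427438 ≈ -2.3395e-6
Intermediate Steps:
F(t) = 20
f = 20
m = -119/44 (m = -45/20 - 5/11 = -45*1/20 - 5*1/11 = -9/4 - 5/11 = -119/44 ≈ -2.7045)
1/(((37 + 7)*m)*85 - 417323) = 1/(((37 + 7)*(-119/44))*85 - 417323) = 1/((44*(-119/44))*85 - 417323) = 1/(-119*85 - 417323) = 1/(-10115 - 417323) = 1/(-427438) = -1/427438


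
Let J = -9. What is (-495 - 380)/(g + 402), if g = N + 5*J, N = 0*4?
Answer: -125/51 ≈ -2.4510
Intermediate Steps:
N = 0
g = -45 (g = 0 + 5*(-9) = 0 - 45 = -45)
(-495 - 380)/(g + 402) = (-495 - 380)/(-45 + 402) = -875/357 = -875*1/357 = -125/51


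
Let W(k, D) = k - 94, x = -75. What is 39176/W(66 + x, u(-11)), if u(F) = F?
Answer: -39176/103 ≈ -380.35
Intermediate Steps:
W(k, D) = -94 + k
39176/W(66 + x, u(-11)) = 39176/(-94 + (66 - 75)) = 39176/(-94 - 9) = 39176/(-103) = 39176*(-1/103) = -39176/103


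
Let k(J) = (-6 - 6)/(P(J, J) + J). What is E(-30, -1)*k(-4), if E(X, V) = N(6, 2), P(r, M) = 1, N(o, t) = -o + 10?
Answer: 16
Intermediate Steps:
N(o, t) = 10 - o
E(X, V) = 4 (E(X, V) = 10 - 1*6 = 10 - 6 = 4)
k(J) = -12/(1 + J) (k(J) = (-6 - 6)/(1 + J) = -12/(1 + J))
E(-30, -1)*k(-4) = 4*(-12/(1 - 4)) = 4*(-12/(-3)) = 4*(-12*(-⅓)) = 4*4 = 16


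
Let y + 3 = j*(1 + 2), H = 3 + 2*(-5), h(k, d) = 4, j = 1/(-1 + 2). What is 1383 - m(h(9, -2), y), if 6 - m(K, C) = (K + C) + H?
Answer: 1374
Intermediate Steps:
j = 1 (j = 1/1 = 1)
H = -7 (H = 3 - 10 = -7)
y = 0 (y = -3 + 1*(1 + 2) = -3 + 1*3 = -3 + 3 = 0)
m(K, C) = 13 - C - K (m(K, C) = 6 - ((K + C) - 7) = 6 - ((C + K) - 7) = 6 - (-7 + C + K) = 6 + (7 - C - K) = 13 - C - K)
1383 - m(h(9, -2), y) = 1383 - (13 - 1*0 - 1*4) = 1383 - (13 + 0 - 4) = 1383 - 1*9 = 1383 - 9 = 1374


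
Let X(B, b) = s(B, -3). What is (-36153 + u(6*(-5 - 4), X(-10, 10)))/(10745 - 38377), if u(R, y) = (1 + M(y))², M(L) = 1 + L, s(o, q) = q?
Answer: 4519/3454 ≈ 1.3083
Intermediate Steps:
X(B, b) = -3
u(R, y) = (2 + y)² (u(R, y) = (1 + (1 + y))² = (2 + y)²)
(-36153 + u(6*(-5 - 4), X(-10, 10)))/(10745 - 38377) = (-36153 + (2 - 3)²)/(10745 - 38377) = (-36153 + (-1)²)/(-27632) = (-36153 + 1)*(-1/27632) = -36152*(-1/27632) = 4519/3454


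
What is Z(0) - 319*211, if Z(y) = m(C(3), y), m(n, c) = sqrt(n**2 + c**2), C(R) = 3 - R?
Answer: -67309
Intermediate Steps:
C(R) = 3 - R
m(n, c) = sqrt(c**2 + n**2)
Z(y) = sqrt(y**2) (Z(y) = sqrt(y**2 + (3 - 1*3)**2) = sqrt(y**2 + (3 - 3)**2) = sqrt(y**2 + 0**2) = sqrt(y**2 + 0) = sqrt(y**2))
Z(0) - 319*211 = sqrt(0**2) - 319*211 = sqrt(0) - 67309 = 0 - 67309 = -67309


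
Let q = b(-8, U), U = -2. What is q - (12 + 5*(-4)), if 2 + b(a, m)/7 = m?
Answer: -20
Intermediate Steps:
b(a, m) = -14 + 7*m
q = -28 (q = -14 + 7*(-2) = -14 - 14 = -28)
q - (12 + 5*(-4)) = -28 - (12 + 5*(-4)) = -28 - (12 - 20) = -28 - 1*(-8) = -28 + 8 = -20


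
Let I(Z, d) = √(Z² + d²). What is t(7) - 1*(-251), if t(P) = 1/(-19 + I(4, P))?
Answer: 74277/296 - √65/296 ≈ 250.91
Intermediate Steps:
t(P) = 1/(-19 + √(16 + P²)) (t(P) = 1/(-19 + √(4² + P²)) = 1/(-19 + √(16 + P²)))
t(7) - 1*(-251) = 1/(-19 + √(16 + 7²)) - 1*(-251) = 1/(-19 + √(16 + 49)) + 251 = 1/(-19 + √65) + 251 = 251 + 1/(-19 + √65)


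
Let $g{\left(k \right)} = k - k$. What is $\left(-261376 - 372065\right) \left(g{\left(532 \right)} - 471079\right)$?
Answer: $298400752839$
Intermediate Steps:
$g{\left(k \right)} = 0$
$\left(-261376 - 372065\right) \left(g{\left(532 \right)} - 471079\right) = \left(-261376 - 372065\right) \left(0 - 471079\right) = \left(-633441\right) \left(-471079\right) = 298400752839$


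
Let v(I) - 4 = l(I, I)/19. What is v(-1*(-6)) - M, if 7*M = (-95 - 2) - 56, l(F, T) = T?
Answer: 3481/133 ≈ 26.173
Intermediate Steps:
M = -153/7 (M = ((-95 - 2) - 56)/7 = (-97 - 56)/7 = (⅐)*(-153) = -153/7 ≈ -21.857)
v(I) = 4 + I/19
v(-1*(-6)) - M = (4 + (-1*(-6))/19) - 1*(-153/7) = (4 + (1/19)*6) + 153/7 = (4 + 6/19) + 153/7 = 82/19 + 153/7 = 3481/133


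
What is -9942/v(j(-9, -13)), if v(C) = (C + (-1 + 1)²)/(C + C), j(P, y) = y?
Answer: -19884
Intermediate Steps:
v(C) = ½ (v(C) = (C + 0²)/((2*C)) = (C + 0)*(1/(2*C)) = C*(1/(2*C)) = ½)
-9942/v(j(-9, -13)) = -9942/½ = -9942*2 = -19884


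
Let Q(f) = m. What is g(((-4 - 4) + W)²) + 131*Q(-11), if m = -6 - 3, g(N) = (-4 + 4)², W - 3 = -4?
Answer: -1179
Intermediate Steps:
W = -1 (W = 3 - 4 = -1)
g(N) = 0 (g(N) = 0² = 0)
m = -9
Q(f) = -9
g(((-4 - 4) + W)²) + 131*Q(-11) = 0 + 131*(-9) = 0 - 1179 = -1179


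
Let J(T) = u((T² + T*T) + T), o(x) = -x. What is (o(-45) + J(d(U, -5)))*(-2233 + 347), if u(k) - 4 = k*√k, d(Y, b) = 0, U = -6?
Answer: -92414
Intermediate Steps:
u(k) = 4 + k^(3/2) (u(k) = 4 + k*√k = 4 + k^(3/2))
J(T) = 4 + (T + 2*T²)^(3/2) (J(T) = 4 + ((T² + T*T) + T)^(3/2) = 4 + ((T² + T²) + T)^(3/2) = 4 + (2*T² + T)^(3/2) = 4 + (T + 2*T²)^(3/2))
(o(-45) + J(d(U, -5)))*(-2233 + 347) = (-1*(-45) + (4 + (0*(1 + 2*0))^(3/2)))*(-2233 + 347) = (45 + (4 + (0*(1 + 0))^(3/2)))*(-1886) = (45 + (4 + (0*1)^(3/2)))*(-1886) = (45 + (4 + 0^(3/2)))*(-1886) = (45 + (4 + 0))*(-1886) = (45 + 4)*(-1886) = 49*(-1886) = -92414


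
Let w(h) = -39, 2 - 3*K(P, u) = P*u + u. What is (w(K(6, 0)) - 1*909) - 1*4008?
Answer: -4956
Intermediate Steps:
K(P, u) = ⅔ - u/3 - P*u/3 (K(P, u) = ⅔ - (P*u + u)/3 = ⅔ - (u + P*u)/3 = ⅔ + (-u/3 - P*u/3) = ⅔ - u/3 - P*u/3)
(w(K(6, 0)) - 1*909) - 1*4008 = (-39 - 1*909) - 1*4008 = (-39 - 909) - 4008 = -948 - 4008 = -4956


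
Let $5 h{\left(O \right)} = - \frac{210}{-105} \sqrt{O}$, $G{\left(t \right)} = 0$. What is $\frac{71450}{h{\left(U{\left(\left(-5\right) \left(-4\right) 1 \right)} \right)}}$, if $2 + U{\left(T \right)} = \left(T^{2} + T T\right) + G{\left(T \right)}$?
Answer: $\frac{178625 \sqrt{798}}{798} \approx 6323.3$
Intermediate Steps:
$U{\left(T \right)} = -2 + 2 T^{2}$ ($U{\left(T \right)} = -2 + \left(\left(T^{2} + T T\right) + 0\right) = -2 + \left(\left(T^{2} + T^{2}\right) + 0\right) = -2 + \left(2 T^{2} + 0\right) = -2 + 2 T^{2}$)
$h{\left(O \right)} = \frac{2 \sqrt{O}}{5}$ ($h{\left(O \right)} = \frac{- \frac{210}{-105} \sqrt{O}}{5} = \frac{\left(-210\right) \left(- \frac{1}{105}\right) \sqrt{O}}{5} = \frac{2 \sqrt{O}}{5}$)
$\frac{71450}{h{\left(U{\left(\left(-5\right) \left(-4\right) 1 \right)} \right)}} = \frac{71450}{\frac{2}{5} \sqrt{-2 + 2 \left(\left(-5\right) \left(-4\right) 1\right)^{2}}} = \frac{71450}{\frac{2}{5} \sqrt{-2 + 2 \left(20 \cdot 1\right)^{2}}} = \frac{71450}{\frac{2}{5} \sqrt{-2 + 2 \cdot 20^{2}}} = \frac{71450}{\frac{2}{5} \sqrt{-2 + 2 \cdot 400}} = \frac{71450}{\frac{2}{5} \sqrt{-2 + 800}} = \frac{71450}{\frac{2}{5} \sqrt{798}} = 71450 \frac{5 \sqrt{798}}{1596} = \frac{178625 \sqrt{798}}{798}$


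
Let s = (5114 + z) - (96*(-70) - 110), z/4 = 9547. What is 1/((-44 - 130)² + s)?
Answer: 1/80408 ≈ 1.2437e-5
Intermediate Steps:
z = 38188 (z = 4*9547 = 38188)
s = 50132 (s = (5114 + 38188) - (96*(-70) - 110) = 43302 - (-6720 - 110) = 43302 - 1*(-6830) = 43302 + 6830 = 50132)
1/((-44 - 130)² + s) = 1/((-44 - 130)² + 50132) = 1/((-174)² + 50132) = 1/(30276 + 50132) = 1/80408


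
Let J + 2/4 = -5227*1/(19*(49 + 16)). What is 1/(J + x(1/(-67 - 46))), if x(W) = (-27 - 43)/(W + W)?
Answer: 2470/9757161 ≈ 0.00025315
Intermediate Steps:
x(W) = -35/W (x(W) = -70*1/(2*W) = -35/W)
J = -11689/2470 (J = -1/2 - 5227*1/(19*(49 + 16)) = -1/2 - 5227/(19*65) = -1/2 - 5227/1235 = -11689/2470 ≈ -4.7324)
1/(J + x(1/(-67 - 46))) = 1/(-11689/2470 - 35/(1/(-67 - 46))) = 1/(-11689/2470 - 35/(1/(-113))) = 1/(-11689/2470 - 35/(-1/113)) = 1/(-11689/2470 - 35*(-113)) = 1/(-11689/2470 + 3955) = 1/(9757161/2470) = 2470/9757161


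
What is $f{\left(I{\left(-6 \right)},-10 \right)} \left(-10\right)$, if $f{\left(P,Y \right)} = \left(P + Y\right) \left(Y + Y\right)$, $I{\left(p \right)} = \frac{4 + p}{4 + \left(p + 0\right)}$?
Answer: $-1800$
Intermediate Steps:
$I{\left(p \right)} = 1$ ($I{\left(p \right)} = \frac{4 + p}{4 + p} = 1$)
$f{\left(P,Y \right)} = 2 Y \left(P + Y\right)$ ($f{\left(P,Y \right)} = \left(P + Y\right) 2 Y = 2 Y \left(P + Y\right)$)
$f{\left(I{\left(-6 \right)},-10 \right)} \left(-10\right) = 2 \left(-10\right) \left(1 - 10\right) \left(-10\right) = 2 \left(-10\right) \left(-9\right) \left(-10\right) = 180 \left(-10\right) = -1800$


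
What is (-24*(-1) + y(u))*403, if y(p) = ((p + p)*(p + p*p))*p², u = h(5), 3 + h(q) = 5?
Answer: 48360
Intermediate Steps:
h(q) = 2 (h(q) = -3 + 5 = 2)
u = 2
y(p) = 2*p³*(p + p²) (y(p) = ((2*p)*(p + p²))*p² = (2*p*(p + p²))*p² = 2*p³*(p + p²))
(-24*(-1) + y(u))*403 = (-24*(-1) + 2*2⁴*(1 + 2))*403 = (24 + 2*16*3)*403 = (24 + 96)*403 = 120*403 = 48360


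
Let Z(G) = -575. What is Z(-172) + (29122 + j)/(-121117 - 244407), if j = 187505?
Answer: -210392927/365524 ≈ -575.59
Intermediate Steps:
Z(-172) + (29122 + j)/(-121117 - 244407) = -575 + (29122 + 187505)/(-121117 - 244407) = -575 + 216627/(-365524) = -575 + 216627*(-1/365524) = -575 - 216627/365524 = -210392927/365524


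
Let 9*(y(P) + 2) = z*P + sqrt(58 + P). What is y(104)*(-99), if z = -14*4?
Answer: 64262 - 99*sqrt(2) ≈ 64122.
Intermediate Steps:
z = -56
y(P) = -2 - 56*P/9 + sqrt(58 + P)/9 (y(P) = -2 + (-56*P + sqrt(58 + P))/9 = -2 + (sqrt(58 + P) - 56*P)/9 = -2 + (-56*P/9 + sqrt(58 + P)/9) = -2 - 56*P/9 + sqrt(58 + P)/9)
y(104)*(-99) = (-2 - 56/9*104 + sqrt(58 + 104)/9)*(-99) = (-2 - 5824/9 + sqrt(162)/9)*(-99) = (-2 - 5824/9 + (9*sqrt(2))/9)*(-99) = (-2 - 5824/9 + sqrt(2))*(-99) = (-5842/9 + sqrt(2))*(-99) = 64262 - 99*sqrt(2)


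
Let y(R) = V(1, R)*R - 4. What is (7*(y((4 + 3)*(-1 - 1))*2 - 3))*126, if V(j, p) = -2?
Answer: 39690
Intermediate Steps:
y(R) = -4 - 2*R (y(R) = -2*R - 4 = -4 - 2*R)
(7*(y((4 + 3)*(-1 - 1))*2 - 3))*126 = (7*((-4 - 2*(4 + 3)*(-1 - 1))*2 - 3))*126 = (7*((-4 - 14*(-2))*2 - 3))*126 = (7*((-4 - 2*(-14))*2 - 3))*126 = (7*((-4 + 28)*2 - 3))*126 = (7*(24*2 - 3))*126 = (7*(48 - 3))*126 = (7*45)*126 = 315*126 = 39690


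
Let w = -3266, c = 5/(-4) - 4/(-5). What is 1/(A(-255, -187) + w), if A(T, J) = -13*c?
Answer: -20/65203 ≈ -0.00030673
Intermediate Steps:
c = -9/20 (c = 5*(-¼) - 4*(-⅕) = -5/4 + ⅘ = -9/20 ≈ -0.45000)
A(T, J) = 117/20 (A(T, J) = -13*(-9/20) = 117/20)
1/(A(-255, -187) + w) = 1/(117/20 - 3266) = 1/(-65203/20) = -20/65203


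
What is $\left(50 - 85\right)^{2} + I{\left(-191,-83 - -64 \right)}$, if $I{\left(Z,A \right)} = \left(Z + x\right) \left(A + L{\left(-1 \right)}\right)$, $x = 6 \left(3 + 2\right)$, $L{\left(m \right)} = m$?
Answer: $4445$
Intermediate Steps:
$x = 30$ ($x = 6 \cdot 5 = 30$)
$I{\left(Z,A \right)} = \left(-1 + A\right) \left(30 + Z\right)$ ($I{\left(Z,A \right)} = \left(Z + 30\right) \left(A - 1\right) = \left(30 + Z\right) \left(-1 + A\right) = \left(-1 + A\right) \left(30 + Z\right)$)
$\left(50 - 85\right)^{2} + I{\left(-191,-83 - -64 \right)} = \left(50 - 85\right)^{2} + \left(-30 - -191 + 30 \left(-83 - -64\right) + \left(-83 - -64\right) \left(-191\right)\right) = \left(-35\right)^{2} + \left(-30 + 191 + 30 \left(-83 + 64\right) + \left(-83 + 64\right) \left(-191\right)\right) = 1225 + \left(-30 + 191 + 30 \left(-19\right) - -3629\right) = 1225 + \left(-30 + 191 - 570 + 3629\right) = 1225 + 3220 = 4445$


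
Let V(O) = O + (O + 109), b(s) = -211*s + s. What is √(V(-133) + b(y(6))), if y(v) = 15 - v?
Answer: I*√2047 ≈ 45.244*I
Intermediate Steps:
b(s) = -210*s
V(O) = 109 + 2*O (V(O) = O + (109 + O) = 109 + 2*O)
√(V(-133) + b(y(6))) = √((109 + 2*(-133)) - 210*(15 - 1*6)) = √((109 - 266) - 210*(15 - 6)) = √(-157 - 210*9) = √(-157 - 1890) = √(-2047) = I*√2047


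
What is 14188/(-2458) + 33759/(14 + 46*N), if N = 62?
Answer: 21158407/3522314 ≈ 6.0070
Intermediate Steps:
14188/(-2458) + 33759/(14 + 46*N) = 14188/(-2458) + 33759/(14 + 46*62) = 14188*(-1/2458) + 33759/(14 + 2852) = -7094/1229 + 33759/2866 = 21158407/3522314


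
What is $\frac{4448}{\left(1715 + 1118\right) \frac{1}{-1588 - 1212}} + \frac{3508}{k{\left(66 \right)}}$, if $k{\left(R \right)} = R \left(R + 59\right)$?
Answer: $- \frac{51369430918}{11686125} \approx -4395.8$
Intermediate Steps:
$k{\left(R \right)} = R \left(59 + R\right)$
$\frac{4448}{\left(1715 + 1118\right) \frac{1}{-1588 - 1212}} + \frac{3508}{k{\left(66 \right)}} = \frac{4448}{\left(1715 + 1118\right) \frac{1}{-1588 - 1212}} + \frac{3508}{66 \left(59 + 66\right)} = \frac{4448}{2833 \frac{1}{-2800}} + \frac{3508}{66 \cdot 125} = \frac{4448}{2833 \left(- \frac{1}{2800}\right)} + \frac{3508}{8250} = \frac{4448}{- \frac{2833}{2800}} + 3508 \cdot \frac{1}{8250} = 4448 \left(- \frac{2800}{2833}\right) + \frac{1754}{4125} = - \frac{12454400}{2833} + \frac{1754}{4125} = - \frac{51369430918}{11686125}$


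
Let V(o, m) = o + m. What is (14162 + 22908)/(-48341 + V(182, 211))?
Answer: -18535/23974 ≈ -0.77313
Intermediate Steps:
V(o, m) = m + o
(14162 + 22908)/(-48341 + V(182, 211)) = (14162 + 22908)/(-48341 + (211 + 182)) = 37070/(-48341 + 393) = 37070/(-47948) = 37070*(-1/47948) = -18535/23974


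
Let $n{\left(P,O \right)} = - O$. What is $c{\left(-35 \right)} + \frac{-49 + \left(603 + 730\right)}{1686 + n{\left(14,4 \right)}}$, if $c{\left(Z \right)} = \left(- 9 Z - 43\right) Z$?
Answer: $- \frac{8005678}{841} \approx -9519.2$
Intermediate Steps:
$c{\left(Z \right)} = Z \left(-43 - 9 Z\right)$ ($c{\left(Z \right)} = \left(-43 - 9 Z\right) Z = Z \left(-43 - 9 Z\right)$)
$c{\left(-35 \right)} + \frac{-49 + \left(603 + 730\right)}{1686 + n{\left(14,4 \right)}} = \left(-1\right) \left(-35\right) \left(43 + 9 \left(-35\right)\right) + \frac{-49 + \left(603 + 730\right)}{1686 - 4} = \left(-1\right) \left(-35\right) \left(43 - 315\right) + \frac{-49 + 1333}{1686 - 4} = \left(-1\right) \left(-35\right) \left(-272\right) + \frac{1284}{1682} = -9520 + 1284 \cdot \frac{1}{1682} = -9520 + \frac{642}{841} = - \frac{8005678}{841}$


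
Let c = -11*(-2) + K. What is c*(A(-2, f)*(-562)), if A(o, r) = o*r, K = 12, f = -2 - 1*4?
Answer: -229296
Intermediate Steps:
f = -6 (f = -2 - 4 = -6)
c = 34 (c = -11*(-2) + 12 = 22 + 12 = 34)
c*(A(-2, f)*(-562)) = 34*(-2*(-6)*(-562)) = 34*(12*(-562)) = 34*(-6744) = -229296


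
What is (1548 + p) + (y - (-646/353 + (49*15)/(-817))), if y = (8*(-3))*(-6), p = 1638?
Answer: 961162567/288401 ≈ 3332.7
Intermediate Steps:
y = 144 (y = -24*(-6) = 144)
(1548 + p) + (y - (-646/353 + (49*15)/(-817))) = (1548 + 1638) + (144 - (-646/353 + (49*15)/(-817))) = 3186 + (144 - (-646*1/353 + 735*(-1/817))) = 3186 + (144 - (-646/353 - 735/817)) = 3186 + (144 - 1*(-787237/288401)) = 3186 + (144 + 787237/288401) = 3186 + 42316981/288401 = 961162567/288401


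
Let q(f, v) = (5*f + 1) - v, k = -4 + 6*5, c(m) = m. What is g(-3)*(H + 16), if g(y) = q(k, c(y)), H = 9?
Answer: 3350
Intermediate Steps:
k = 26 (k = -4 + 30 = 26)
q(f, v) = 1 - v + 5*f (q(f, v) = (1 + 5*f) - v = 1 - v + 5*f)
g(y) = 131 - y (g(y) = 1 - y + 5*26 = 1 - y + 130 = 131 - y)
g(-3)*(H + 16) = (131 - 1*(-3))*(9 + 16) = (131 + 3)*25 = 134*25 = 3350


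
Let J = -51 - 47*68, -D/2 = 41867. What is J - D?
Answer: 80487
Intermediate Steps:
D = -83734 (D = -2*41867 = -83734)
J = -3247 (J = -51 - 3196 = -3247)
J - D = -3247 - 1*(-83734) = -3247 + 83734 = 80487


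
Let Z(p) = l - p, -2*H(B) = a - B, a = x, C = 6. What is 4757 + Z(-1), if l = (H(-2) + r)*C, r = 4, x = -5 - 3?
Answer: 4800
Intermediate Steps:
x = -8
a = -8
H(B) = 4 + B/2 (H(B) = -(-8 - B)/2 = 4 + B/2)
l = 42 (l = ((4 + (1/2)*(-2)) + 4)*6 = ((4 - 1) + 4)*6 = (3 + 4)*6 = 7*6 = 42)
Z(p) = 42 - p
4757 + Z(-1) = 4757 + (42 - 1*(-1)) = 4757 + (42 + 1) = 4757 + 43 = 4800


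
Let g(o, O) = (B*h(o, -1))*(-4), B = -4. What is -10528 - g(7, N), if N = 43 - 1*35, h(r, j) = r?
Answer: -10640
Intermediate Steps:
N = 8 (N = 43 - 35 = 8)
g(o, O) = 16*o (g(o, O) = -4*o*(-4) = 16*o)
-10528 - g(7, N) = -10528 - 16*7 = -10528 - 1*112 = -10528 - 112 = -10640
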